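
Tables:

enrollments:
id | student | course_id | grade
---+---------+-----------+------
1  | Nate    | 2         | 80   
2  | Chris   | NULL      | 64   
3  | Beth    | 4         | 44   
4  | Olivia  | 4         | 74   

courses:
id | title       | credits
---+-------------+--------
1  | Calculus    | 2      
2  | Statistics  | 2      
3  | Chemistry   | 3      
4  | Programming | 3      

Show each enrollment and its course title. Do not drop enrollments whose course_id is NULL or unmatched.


LEFT JOIN keeps every row from enrollments (the left table); where course_id has no match in courses, the course columns become NULL. Walk through each enrollment:
  - enrollment 1 (Nate): course_id=2 -> matches Statistics
  - enrollment 2 (Chris): course_id=NULL, no match -> kept with NULL
  - enrollment 3 (Beth): course_id=4 -> matches Programming
  - enrollment 4 (Olivia): course_id=4 -> matches Programming
All 4 rows appear; 1 has NULL course.

SQL:
SELECT a.student, b.title AS course
FROM enrollments a
LEFT JOIN courses b ON a.course_id = b.id

Result:
student | course     
--------+------------
Nate    | Statistics 
Chris   | NULL       
Beth    | Programming
Olivia  | Programming


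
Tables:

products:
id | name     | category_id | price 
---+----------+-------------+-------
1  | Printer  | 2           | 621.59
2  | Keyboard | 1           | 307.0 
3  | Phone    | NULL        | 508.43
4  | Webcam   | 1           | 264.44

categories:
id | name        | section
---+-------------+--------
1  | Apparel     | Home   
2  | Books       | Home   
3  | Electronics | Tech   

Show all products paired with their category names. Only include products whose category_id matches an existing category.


INNER JOIN keeps only products rows whose category_id matches an id in categories. Walk through each product:
  - product 1 (Printer): category_id=2 -> matches Books
  - product 2 (Keyboard): category_id=1 -> matches Apparel
  - product 3 (Phone): category_id=NULL, no match -> dropped
  - product 4 (Webcam): category_id=1 -> matches Apparel
So 1 of 4 rows is dropped.

SQL:
SELECT a.name, b.name AS category
FROM products a
INNER JOIN categories b ON a.category_id = b.id

Result:
name     | category
---------+---------
Printer  | Books   
Keyboard | Apparel 
Webcam   | Apparel 


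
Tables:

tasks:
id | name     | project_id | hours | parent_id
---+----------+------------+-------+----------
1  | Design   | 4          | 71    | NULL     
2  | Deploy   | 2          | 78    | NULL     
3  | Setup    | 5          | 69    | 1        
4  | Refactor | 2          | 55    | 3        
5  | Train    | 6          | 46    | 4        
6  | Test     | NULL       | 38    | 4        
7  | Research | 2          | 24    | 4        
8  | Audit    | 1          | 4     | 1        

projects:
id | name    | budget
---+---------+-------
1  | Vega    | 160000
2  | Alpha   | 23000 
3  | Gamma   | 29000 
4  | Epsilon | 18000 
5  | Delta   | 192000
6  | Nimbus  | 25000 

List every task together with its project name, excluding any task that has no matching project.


INNER JOIN keeps only tasks rows whose project_id matches an id in projects. Walk through each task:
  - task 1 (Design): project_id=4 -> matches Epsilon
  - task 2 (Deploy): project_id=2 -> matches Alpha
  - task 3 (Setup): project_id=5 -> matches Delta
  - task 4 (Refactor): project_id=2 -> matches Alpha
  - task 5 (Train): project_id=6 -> matches Nimbus
  - task 6 (Test): project_id=NULL, no match -> dropped
  - task 7 (Research): project_id=2 -> matches Alpha
  - task 8 (Audit): project_id=1 -> matches Vega
So 1 of 8 rows is dropped.

SQL:
SELECT a.name, b.name AS project
FROM tasks a
INNER JOIN projects b ON a.project_id = b.id

Result:
name     | project
---------+--------
Design   | Epsilon
Deploy   | Alpha  
Setup    | Delta  
Refactor | Alpha  
Train    | Nimbus 
Research | Alpha  
Audit    | Vega   


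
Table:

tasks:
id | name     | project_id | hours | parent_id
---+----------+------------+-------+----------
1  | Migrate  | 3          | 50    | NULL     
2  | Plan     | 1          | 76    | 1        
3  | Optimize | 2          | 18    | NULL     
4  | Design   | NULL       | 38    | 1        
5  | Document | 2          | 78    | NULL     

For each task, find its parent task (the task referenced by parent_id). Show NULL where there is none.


This is a self-join: tasks is joined to a second copy of itself, matching each row's parent_id to another row's id. Use LEFT JOIN so rows with parent_id=NULL are kept.
  - task 1 (Migrate): parent_id=NULL -> NULL
  - task 2 (Plan): parent_id=1 -> Migrate
  - task 3 (Optimize): parent_id=NULL -> NULL
  - task 4 (Design): parent_id=1 -> Migrate
  - task 5 (Document): parent_id=NULL -> NULL

SQL:
SELECT a.name AS item, b.name AS parent
FROM tasks a
LEFT JOIN tasks b ON a.parent_id = b.id

Result:
item     | parent 
---------+--------
Migrate  | NULL   
Plan     | Migrate
Optimize | NULL   
Design   | Migrate
Document | NULL   


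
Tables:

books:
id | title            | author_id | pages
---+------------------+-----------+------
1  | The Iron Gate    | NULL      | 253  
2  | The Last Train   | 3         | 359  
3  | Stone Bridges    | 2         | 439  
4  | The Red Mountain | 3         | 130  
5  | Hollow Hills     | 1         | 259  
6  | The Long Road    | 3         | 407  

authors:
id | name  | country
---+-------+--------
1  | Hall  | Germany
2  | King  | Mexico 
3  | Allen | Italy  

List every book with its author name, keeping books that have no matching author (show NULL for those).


LEFT JOIN keeps every row from books (the left table); where author_id has no match in authors, the author columns become NULL. Walk through each book:
  - book 1 (The Iron Gate): author_id=NULL, no match -> kept with NULL
  - book 2 (The Last Train): author_id=3 -> matches Allen
  - book 3 (Stone Bridges): author_id=2 -> matches King
  - book 4 (The Red Mountain): author_id=3 -> matches Allen
  - book 5 (Hollow Hills): author_id=1 -> matches Hall
  - book 6 (The Long Road): author_id=3 -> matches Allen
All 6 rows appear; 1 has NULL author.

SQL:
SELECT a.title, b.name AS author
FROM books a
LEFT JOIN authors b ON a.author_id = b.id

Result:
title            | author
-----------------+-------
The Iron Gate    | NULL  
The Last Train   | Allen 
Stone Bridges    | King  
The Red Mountain | Allen 
Hollow Hills     | Hall  
The Long Road    | Allen 


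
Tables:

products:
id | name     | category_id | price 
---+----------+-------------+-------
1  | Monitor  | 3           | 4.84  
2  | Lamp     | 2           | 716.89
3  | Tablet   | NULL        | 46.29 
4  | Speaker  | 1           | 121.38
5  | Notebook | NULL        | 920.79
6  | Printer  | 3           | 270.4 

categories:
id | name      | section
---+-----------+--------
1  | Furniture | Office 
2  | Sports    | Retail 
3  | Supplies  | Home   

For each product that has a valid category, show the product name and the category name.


INNER JOIN keeps only products rows whose category_id matches an id in categories. Walk through each product:
  - product 1 (Monitor): category_id=3 -> matches Supplies
  - product 2 (Lamp): category_id=2 -> matches Sports
  - product 3 (Tablet): category_id=NULL, no match -> dropped
  - product 4 (Speaker): category_id=1 -> matches Furniture
  - product 5 (Notebook): category_id=NULL, no match -> dropped
  - product 6 (Printer): category_id=3 -> matches Supplies
So 2 of 6 rows are dropped.

SQL:
SELECT a.name, b.name AS category
FROM products a
INNER JOIN categories b ON a.category_id = b.id

Result:
name    | category 
--------+----------
Monitor | Supplies 
Lamp    | Sports   
Speaker | Furniture
Printer | Supplies 


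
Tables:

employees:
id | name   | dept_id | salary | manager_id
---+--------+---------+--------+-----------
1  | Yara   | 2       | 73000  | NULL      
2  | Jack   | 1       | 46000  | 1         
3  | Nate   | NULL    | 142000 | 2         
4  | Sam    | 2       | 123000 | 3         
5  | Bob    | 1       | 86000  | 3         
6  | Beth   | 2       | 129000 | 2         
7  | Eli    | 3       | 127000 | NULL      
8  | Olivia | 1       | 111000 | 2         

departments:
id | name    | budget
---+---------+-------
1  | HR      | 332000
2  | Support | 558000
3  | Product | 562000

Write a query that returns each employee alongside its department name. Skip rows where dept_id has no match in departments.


INNER JOIN keeps only employees rows whose dept_id matches an id in departments. Walk through each employee:
  - employee 1 (Yara): dept_id=2 -> matches Support
  - employee 2 (Jack): dept_id=1 -> matches HR
  - employee 3 (Nate): dept_id=NULL, no match -> dropped
  - employee 4 (Sam): dept_id=2 -> matches Support
  - employee 5 (Bob): dept_id=1 -> matches HR
  - employee 6 (Beth): dept_id=2 -> matches Support
  - employee 7 (Eli): dept_id=3 -> matches Product
  - employee 8 (Olivia): dept_id=1 -> matches HR
So 1 of 8 rows is dropped.

SQL:
SELECT a.name, b.name AS department
FROM employees a
INNER JOIN departments b ON a.dept_id = b.id

Result:
name   | department
-------+-----------
Yara   | Support   
Jack   | HR        
Sam    | Support   
Bob    | HR        
Beth   | Support   
Eli    | Product   
Olivia | HR        


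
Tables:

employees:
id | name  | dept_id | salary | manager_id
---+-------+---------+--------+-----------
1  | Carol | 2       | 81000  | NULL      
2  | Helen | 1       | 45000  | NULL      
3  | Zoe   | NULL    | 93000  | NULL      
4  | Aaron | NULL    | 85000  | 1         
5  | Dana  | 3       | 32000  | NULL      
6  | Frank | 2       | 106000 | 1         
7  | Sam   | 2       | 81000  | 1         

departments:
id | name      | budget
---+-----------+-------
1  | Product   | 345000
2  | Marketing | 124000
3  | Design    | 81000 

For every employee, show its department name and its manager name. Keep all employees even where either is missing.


Two LEFT JOINs from the same base table employees: one to departments via dept_id, one to employees itself via manager_id. Both are LEFT so every employee is preserved.
Match against departments:
  - employee 1 (Carol): dept_id=2 -> matches Marketing
  - employee 2 (Helen): dept_id=1 -> matches Product
  - employee 3 (Zoe): dept_id=NULL, no match -> kept with NULL
  - employee 4 (Aaron): dept_id=NULL, no match -> kept with NULL
  - employee 5 (Dana): dept_id=3 -> matches Design
  - employee 6 (Frank): dept_id=2 -> matches Marketing
  - employee 7 (Sam): dept_id=2 -> matches Marketing
Match against employees (self):
  - employee 1 (Carol): manager_id=NULL -> NULL
  - employee 2 (Helen): manager_id=NULL -> NULL
  - employee 3 (Zoe): manager_id=NULL -> NULL
  - employee 4 (Aaron): manager_id=1 -> Carol
  - employee 5 (Dana): manager_id=NULL -> NULL
  - employee 6 (Frank): manager_id=1 -> Carol
  - employee 7 (Sam): manager_id=1 -> Carol

SQL:
SELECT a.name, b.name AS department, c.name AS manager
FROM employees a
LEFT JOIN departments b ON a.dept_id = b.id
LEFT JOIN employees c ON a.manager_id = c.id

Result:
name  | department | manager
------+------------+--------
Carol | Marketing  | NULL   
Helen | Product    | NULL   
Zoe   | NULL       | NULL   
Aaron | NULL       | Carol  
Dana  | Design     | NULL   
Frank | Marketing  | Carol  
Sam   | Marketing  | Carol  


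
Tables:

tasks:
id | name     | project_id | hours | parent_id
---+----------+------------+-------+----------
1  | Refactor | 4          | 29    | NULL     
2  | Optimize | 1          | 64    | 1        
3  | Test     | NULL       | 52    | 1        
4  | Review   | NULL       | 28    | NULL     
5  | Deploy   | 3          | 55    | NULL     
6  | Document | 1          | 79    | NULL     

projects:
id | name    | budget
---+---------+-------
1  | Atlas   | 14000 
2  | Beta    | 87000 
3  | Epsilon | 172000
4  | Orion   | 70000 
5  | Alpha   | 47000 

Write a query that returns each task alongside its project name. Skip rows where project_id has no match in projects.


INNER JOIN keeps only tasks rows whose project_id matches an id in projects. Walk through each task:
  - task 1 (Refactor): project_id=4 -> matches Orion
  - task 2 (Optimize): project_id=1 -> matches Atlas
  - task 3 (Test): project_id=NULL, no match -> dropped
  - task 4 (Review): project_id=NULL, no match -> dropped
  - task 5 (Deploy): project_id=3 -> matches Epsilon
  - task 6 (Document): project_id=1 -> matches Atlas
So 2 of 6 rows are dropped.

SQL:
SELECT a.name, b.name AS project
FROM tasks a
INNER JOIN projects b ON a.project_id = b.id

Result:
name     | project
---------+--------
Refactor | Orion  
Optimize | Atlas  
Deploy   | Epsilon
Document | Atlas  


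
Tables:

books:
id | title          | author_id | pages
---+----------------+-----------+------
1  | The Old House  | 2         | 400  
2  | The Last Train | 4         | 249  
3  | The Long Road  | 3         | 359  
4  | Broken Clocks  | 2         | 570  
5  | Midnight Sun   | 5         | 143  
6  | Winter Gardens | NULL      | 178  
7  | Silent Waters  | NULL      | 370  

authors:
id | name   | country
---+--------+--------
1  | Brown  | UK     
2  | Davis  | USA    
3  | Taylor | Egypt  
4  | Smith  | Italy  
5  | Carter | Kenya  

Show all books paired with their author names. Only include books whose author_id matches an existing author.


INNER JOIN keeps only books rows whose author_id matches an id in authors. Walk through each book:
  - book 1 (The Old House): author_id=2 -> matches Davis
  - book 2 (The Last Train): author_id=4 -> matches Smith
  - book 3 (The Long Road): author_id=3 -> matches Taylor
  - book 4 (Broken Clocks): author_id=2 -> matches Davis
  - book 5 (Midnight Sun): author_id=5 -> matches Carter
  - book 6 (Winter Gardens): author_id=NULL, no match -> dropped
  - book 7 (Silent Waters): author_id=NULL, no match -> dropped
So 2 of 7 rows are dropped.

SQL:
SELECT a.title, b.name AS author
FROM books a
INNER JOIN authors b ON a.author_id = b.id

Result:
title          | author
---------------+-------
The Old House  | Davis 
The Last Train | Smith 
The Long Road  | Taylor
Broken Clocks  | Davis 
Midnight Sun   | Carter


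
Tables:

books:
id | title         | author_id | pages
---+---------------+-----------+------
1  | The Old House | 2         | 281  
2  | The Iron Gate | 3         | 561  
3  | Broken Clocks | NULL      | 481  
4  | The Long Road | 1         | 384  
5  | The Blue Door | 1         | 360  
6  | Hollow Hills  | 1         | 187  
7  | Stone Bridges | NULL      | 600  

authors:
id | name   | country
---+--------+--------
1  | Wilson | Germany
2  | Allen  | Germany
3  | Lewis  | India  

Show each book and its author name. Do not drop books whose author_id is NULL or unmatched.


LEFT JOIN keeps every row from books (the left table); where author_id has no match in authors, the author columns become NULL. Walk through each book:
  - book 1 (The Old House): author_id=2 -> matches Allen
  - book 2 (The Iron Gate): author_id=3 -> matches Lewis
  - book 3 (Broken Clocks): author_id=NULL, no match -> kept with NULL
  - book 4 (The Long Road): author_id=1 -> matches Wilson
  - book 5 (The Blue Door): author_id=1 -> matches Wilson
  - book 6 (Hollow Hills): author_id=1 -> matches Wilson
  - book 7 (Stone Bridges): author_id=NULL, no match -> kept with NULL
All 7 rows appear; 2 have NULL author.

SQL:
SELECT a.title, b.name AS author
FROM books a
LEFT JOIN authors b ON a.author_id = b.id

Result:
title         | author
--------------+-------
The Old House | Allen 
The Iron Gate | Lewis 
Broken Clocks | NULL  
The Long Road | Wilson
The Blue Door | Wilson
Hollow Hills  | Wilson
Stone Bridges | NULL  


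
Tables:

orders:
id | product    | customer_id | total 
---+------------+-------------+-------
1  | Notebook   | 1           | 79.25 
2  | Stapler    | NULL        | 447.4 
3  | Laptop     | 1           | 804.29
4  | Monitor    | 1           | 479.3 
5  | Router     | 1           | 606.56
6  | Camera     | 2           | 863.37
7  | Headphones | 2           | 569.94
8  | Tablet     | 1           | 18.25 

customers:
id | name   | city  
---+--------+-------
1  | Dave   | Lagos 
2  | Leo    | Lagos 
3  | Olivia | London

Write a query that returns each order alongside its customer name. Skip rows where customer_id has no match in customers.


INNER JOIN keeps only orders rows whose customer_id matches an id in customers. Walk through each order:
  - order 1 (Notebook): customer_id=1 -> matches Dave
  - order 2 (Stapler): customer_id=NULL, no match -> dropped
  - order 3 (Laptop): customer_id=1 -> matches Dave
  - order 4 (Monitor): customer_id=1 -> matches Dave
  - order 5 (Router): customer_id=1 -> matches Dave
  - order 6 (Camera): customer_id=2 -> matches Leo
  - order 7 (Headphones): customer_id=2 -> matches Leo
  - order 8 (Tablet): customer_id=1 -> matches Dave
So 1 of 8 rows is dropped.

SQL:
SELECT a.product, b.name AS customer
FROM orders a
INNER JOIN customers b ON a.customer_id = b.id

Result:
product    | customer
-----------+---------
Notebook   | Dave    
Laptop     | Dave    
Monitor    | Dave    
Router     | Dave    
Camera     | Leo     
Headphones | Leo     
Tablet     | Dave    


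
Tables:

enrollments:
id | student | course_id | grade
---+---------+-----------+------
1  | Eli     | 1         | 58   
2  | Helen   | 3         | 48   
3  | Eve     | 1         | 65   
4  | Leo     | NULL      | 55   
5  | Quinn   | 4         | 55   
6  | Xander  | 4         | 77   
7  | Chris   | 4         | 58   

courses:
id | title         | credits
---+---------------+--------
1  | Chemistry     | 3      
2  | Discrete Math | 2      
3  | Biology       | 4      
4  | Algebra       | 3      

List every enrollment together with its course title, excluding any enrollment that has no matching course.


INNER JOIN keeps only enrollments rows whose course_id matches an id in courses. Walk through each enrollment:
  - enrollment 1 (Eli): course_id=1 -> matches Chemistry
  - enrollment 2 (Helen): course_id=3 -> matches Biology
  - enrollment 3 (Eve): course_id=1 -> matches Chemistry
  - enrollment 4 (Leo): course_id=NULL, no match -> dropped
  - enrollment 5 (Quinn): course_id=4 -> matches Algebra
  - enrollment 6 (Xander): course_id=4 -> matches Algebra
  - enrollment 7 (Chris): course_id=4 -> matches Algebra
So 1 of 7 rows is dropped.

SQL:
SELECT a.student, b.title AS course
FROM enrollments a
INNER JOIN courses b ON a.course_id = b.id

Result:
student | course   
--------+----------
Eli     | Chemistry
Helen   | Biology  
Eve     | Chemistry
Quinn   | Algebra  
Xander  | Algebra  
Chris   | Algebra  


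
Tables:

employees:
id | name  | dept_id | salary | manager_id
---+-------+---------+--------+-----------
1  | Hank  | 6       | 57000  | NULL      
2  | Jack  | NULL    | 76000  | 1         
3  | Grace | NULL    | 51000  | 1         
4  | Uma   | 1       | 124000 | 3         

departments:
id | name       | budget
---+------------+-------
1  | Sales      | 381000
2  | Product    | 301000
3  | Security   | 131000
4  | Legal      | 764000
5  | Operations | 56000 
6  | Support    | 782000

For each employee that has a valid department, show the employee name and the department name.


INNER JOIN keeps only employees rows whose dept_id matches an id in departments. Walk through each employee:
  - employee 1 (Hank): dept_id=6 -> matches Support
  - employee 2 (Jack): dept_id=NULL, no match -> dropped
  - employee 3 (Grace): dept_id=NULL, no match -> dropped
  - employee 4 (Uma): dept_id=1 -> matches Sales
So 2 of 4 rows are dropped.

SQL:
SELECT a.name, b.name AS department
FROM employees a
INNER JOIN departments b ON a.dept_id = b.id

Result:
name | department
-----+-----------
Hank | Support   
Uma  | Sales     


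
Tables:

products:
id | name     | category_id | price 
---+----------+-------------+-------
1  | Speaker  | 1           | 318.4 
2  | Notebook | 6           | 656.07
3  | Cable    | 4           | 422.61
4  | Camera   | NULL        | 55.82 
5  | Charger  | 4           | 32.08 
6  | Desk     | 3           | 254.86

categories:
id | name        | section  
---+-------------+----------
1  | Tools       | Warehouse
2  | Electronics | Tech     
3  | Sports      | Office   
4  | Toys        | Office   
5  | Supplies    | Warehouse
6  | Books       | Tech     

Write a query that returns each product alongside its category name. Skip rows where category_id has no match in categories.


INNER JOIN keeps only products rows whose category_id matches an id in categories. Walk through each product:
  - product 1 (Speaker): category_id=1 -> matches Tools
  - product 2 (Notebook): category_id=6 -> matches Books
  - product 3 (Cable): category_id=4 -> matches Toys
  - product 4 (Camera): category_id=NULL, no match -> dropped
  - product 5 (Charger): category_id=4 -> matches Toys
  - product 6 (Desk): category_id=3 -> matches Sports
So 1 of 6 rows is dropped.

SQL:
SELECT a.name, b.name AS category
FROM products a
INNER JOIN categories b ON a.category_id = b.id

Result:
name     | category
---------+---------
Speaker  | Tools   
Notebook | Books   
Cable    | Toys    
Charger  | Toys    
Desk     | Sports  


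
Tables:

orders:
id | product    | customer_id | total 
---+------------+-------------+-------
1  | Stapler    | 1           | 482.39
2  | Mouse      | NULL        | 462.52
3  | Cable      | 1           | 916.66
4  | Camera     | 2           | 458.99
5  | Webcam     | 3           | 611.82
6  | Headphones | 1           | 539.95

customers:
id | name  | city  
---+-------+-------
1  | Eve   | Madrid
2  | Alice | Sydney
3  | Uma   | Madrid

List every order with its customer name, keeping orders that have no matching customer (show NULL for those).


LEFT JOIN keeps every row from orders (the left table); where customer_id has no match in customers, the customer columns become NULL. Walk through each order:
  - order 1 (Stapler): customer_id=1 -> matches Eve
  - order 2 (Mouse): customer_id=NULL, no match -> kept with NULL
  - order 3 (Cable): customer_id=1 -> matches Eve
  - order 4 (Camera): customer_id=2 -> matches Alice
  - order 5 (Webcam): customer_id=3 -> matches Uma
  - order 6 (Headphones): customer_id=1 -> matches Eve
All 6 rows appear; 1 has NULL customer.

SQL:
SELECT a.product, b.name AS customer
FROM orders a
LEFT JOIN customers b ON a.customer_id = b.id

Result:
product    | customer
-----------+---------
Stapler    | Eve     
Mouse      | NULL    
Cable      | Eve     
Camera     | Alice   
Webcam     | Uma     
Headphones | Eve     


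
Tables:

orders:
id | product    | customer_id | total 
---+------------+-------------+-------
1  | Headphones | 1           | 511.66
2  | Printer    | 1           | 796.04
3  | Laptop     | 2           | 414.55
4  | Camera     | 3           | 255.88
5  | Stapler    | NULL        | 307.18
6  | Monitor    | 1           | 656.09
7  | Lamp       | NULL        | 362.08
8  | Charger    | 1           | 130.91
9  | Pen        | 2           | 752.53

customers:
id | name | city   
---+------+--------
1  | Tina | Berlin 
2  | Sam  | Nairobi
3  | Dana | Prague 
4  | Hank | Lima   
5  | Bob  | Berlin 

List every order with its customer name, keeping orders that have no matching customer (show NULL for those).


LEFT JOIN keeps every row from orders (the left table); where customer_id has no match in customers, the customer columns become NULL. Walk through each order:
  - order 1 (Headphones): customer_id=1 -> matches Tina
  - order 2 (Printer): customer_id=1 -> matches Tina
  - order 3 (Laptop): customer_id=2 -> matches Sam
  - order 4 (Camera): customer_id=3 -> matches Dana
  - order 5 (Stapler): customer_id=NULL, no match -> kept with NULL
  - order 6 (Monitor): customer_id=1 -> matches Tina
  - order 7 (Lamp): customer_id=NULL, no match -> kept with NULL
  - order 8 (Charger): customer_id=1 -> matches Tina
  - order 9 (Pen): customer_id=2 -> matches Sam
All 9 rows appear; 2 have NULL customer.

SQL:
SELECT a.product, b.name AS customer
FROM orders a
LEFT JOIN customers b ON a.customer_id = b.id

Result:
product    | customer
-----------+---------
Headphones | Tina    
Printer    | Tina    
Laptop     | Sam     
Camera     | Dana    
Stapler    | NULL    
Monitor    | Tina    
Lamp       | NULL    
Charger    | Tina    
Pen        | Sam     


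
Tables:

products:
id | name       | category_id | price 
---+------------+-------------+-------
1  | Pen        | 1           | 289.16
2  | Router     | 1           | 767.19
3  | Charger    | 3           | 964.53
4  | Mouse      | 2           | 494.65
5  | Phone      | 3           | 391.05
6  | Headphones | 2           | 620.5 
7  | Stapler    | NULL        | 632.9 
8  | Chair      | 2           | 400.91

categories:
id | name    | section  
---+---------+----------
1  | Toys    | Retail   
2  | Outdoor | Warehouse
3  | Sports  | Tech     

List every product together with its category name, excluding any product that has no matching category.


INNER JOIN keeps only products rows whose category_id matches an id in categories. Walk through each product:
  - product 1 (Pen): category_id=1 -> matches Toys
  - product 2 (Router): category_id=1 -> matches Toys
  - product 3 (Charger): category_id=3 -> matches Sports
  - product 4 (Mouse): category_id=2 -> matches Outdoor
  - product 5 (Phone): category_id=3 -> matches Sports
  - product 6 (Headphones): category_id=2 -> matches Outdoor
  - product 7 (Stapler): category_id=NULL, no match -> dropped
  - product 8 (Chair): category_id=2 -> matches Outdoor
So 1 of 8 rows is dropped.

SQL:
SELECT a.name, b.name AS category
FROM products a
INNER JOIN categories b ON a.category_id = b.id

Result:
name       | category
-----------+---------
Pen        | Toys    
Router     | Toys    
Charger    | Sports  
Mouse      | Outdoor 
Phone      | Sports  
Headphones | Outdoor 
Chair      | Outdoor 


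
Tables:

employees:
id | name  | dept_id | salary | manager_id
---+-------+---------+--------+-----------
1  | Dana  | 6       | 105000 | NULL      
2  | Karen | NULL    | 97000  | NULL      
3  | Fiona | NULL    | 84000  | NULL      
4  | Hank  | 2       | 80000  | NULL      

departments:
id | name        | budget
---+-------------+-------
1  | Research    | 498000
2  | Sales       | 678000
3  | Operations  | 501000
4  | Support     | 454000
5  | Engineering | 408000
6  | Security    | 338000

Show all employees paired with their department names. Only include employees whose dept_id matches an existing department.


INNER JOIN keeps only employees rows whose dept_id matches an id in departments. Walk through each employee:
  - employee 1 (Dana): dept_id=6 -> matches Security
  - employee 2 (Karen): dept_id=NULL, no match -> dropped
  - employee 3 (Fiona): dept_id=NULL, no match -> dropped
  - employee 4 (Hank): dept_id=2 -> matches Sales
So 2 of 4 rows are dropped.

SQL:
SELECT a.name, b.name AS department
FROM employees a
INNER JOIN departments b ON a.dept_id = b.id

Result:
name | department
-----+-----------
Dana | Security  
Hank | Sales     


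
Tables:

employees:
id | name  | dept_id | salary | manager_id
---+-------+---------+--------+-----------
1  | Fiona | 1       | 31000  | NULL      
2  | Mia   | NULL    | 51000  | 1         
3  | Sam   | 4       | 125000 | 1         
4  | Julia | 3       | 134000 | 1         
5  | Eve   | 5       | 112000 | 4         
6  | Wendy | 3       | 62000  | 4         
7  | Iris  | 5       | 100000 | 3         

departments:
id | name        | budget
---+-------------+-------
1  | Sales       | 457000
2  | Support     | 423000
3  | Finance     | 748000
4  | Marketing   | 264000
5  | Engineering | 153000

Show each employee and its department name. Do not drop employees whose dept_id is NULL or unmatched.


LEFT JOIN keeps every row from employees (the left table); where dept_id has no match in departments, the department columns become NULL. Walk through each employee:
  - employee 1 (Fiona): dept_id=1 -> matches Sales
  - employee 2 (Mia): dept_id=NULL, no match -> kept with NULL
  - employee 3 (Sam): dept_id=4 -> matches Marketing
  - employee 4 (Julia): dept_id=3 -> matches Finance
  - employee 5 (Eve): dept_id=5 -> matches Engineering
  - employee 6 (Wendy): dept_id=3 -> matches Finance
  - employee 7 (Iris): dept_id=5 -> matches Engineering
All 7 rows appear; 1 has NULL department.

SQL:
SELECT a.name, b.name AS department
FROM employees a
LEFT JOIN departments b ON a.dept_id = b.id

Result:
name  | department 
------+------------
Fiona | Sales      
Mia   | NULL       
Sam   | Marketing  
Julia | Finance    
Eve   | Engineering
Wendy | Finance    
Iris  | Engineering


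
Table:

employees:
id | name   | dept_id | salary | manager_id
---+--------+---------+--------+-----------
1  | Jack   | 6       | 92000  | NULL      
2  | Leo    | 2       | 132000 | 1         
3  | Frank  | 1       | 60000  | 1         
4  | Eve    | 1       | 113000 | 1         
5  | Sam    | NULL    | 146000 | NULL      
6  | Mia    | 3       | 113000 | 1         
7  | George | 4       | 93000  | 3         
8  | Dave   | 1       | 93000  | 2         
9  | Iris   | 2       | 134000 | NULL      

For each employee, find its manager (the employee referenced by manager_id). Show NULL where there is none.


This is a self-join: employees is joined to a second copy of itself, matching each row's manager_id to another row's id. Use LEFT JOIN so rows with manager_id=NULL are kept.
  - employee 1 (Jack): manager_id=NULL -> NULL
  - employee 2 (Leo): manager_id=1 -> Jack
  - employee 3 (Frank): manager_id=1 -> Jack
  - employee 4 (Eve): manager_id=1 -> Jack
  - employee 5 (Sam): manager_id=NULL -> NULL
  - employee 6 (Mia): manager_id=1 -> Jack
  - employee 7 (George): manager_id=3 -> Frank
  - employee 8 (Dave): manager_id=2 -> Leo
  - employee 9 (Iris): manager_id=NULL -> NULL

SQL:
SELECT a.name AS item, b.name AS manager
FROM employees a
LEFT JOIN employees b ON a.manager_id = b.id

Result:
item   | manager
-------+--------
Jack   | NULL   
Leo    | Jack   
Frank  | Jack   
Eve    | Jack   
Sam    | NULL   
Mia    | Jack   
George | Frank  
Dave   | Leo    
Iris   | NULL   


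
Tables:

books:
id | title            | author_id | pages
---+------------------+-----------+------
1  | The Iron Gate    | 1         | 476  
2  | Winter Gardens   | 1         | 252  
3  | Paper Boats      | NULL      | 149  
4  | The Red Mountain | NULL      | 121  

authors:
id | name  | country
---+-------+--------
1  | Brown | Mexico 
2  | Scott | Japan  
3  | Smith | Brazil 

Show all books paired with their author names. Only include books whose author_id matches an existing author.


INNER JOIN keeps only books rows whose author_id matches an id in authors. Walk through each book:
  - book 1 (The Iron Gate): author_id=1 -> matches Brown
  - book 2 (Winter Gardens): author_id=1 -> matches Brown
  - book 3 (Paper Boats): author_id=NULL, no match -> dropped
  - book 4 (The Red Mountain): author_id=NULL, no match -> dropped
So 2 of 4 rows are dropped.

SQL:
SELECT a.title, b.name AS author
FROM books a
INNER JOIN authors b ON a.author_id = b.id

Result:
title          | author
---------------+-------
The Iron Gate  | Brown 
Winter Gardens | Brown 


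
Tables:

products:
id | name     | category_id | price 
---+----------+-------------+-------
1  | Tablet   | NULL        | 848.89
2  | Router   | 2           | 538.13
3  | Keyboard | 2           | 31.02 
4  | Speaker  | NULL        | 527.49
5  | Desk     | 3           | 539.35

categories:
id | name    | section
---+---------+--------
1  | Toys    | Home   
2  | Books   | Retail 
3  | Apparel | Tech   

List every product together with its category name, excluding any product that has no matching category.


INNER JOIN keeps only products rows whose category_id matches an id in categories. Walk through each product:
  - product 1 (Tablet): category_id=NULL, no match -> dropped
  - product 2 (Router): category_id=2 -> matches Books
  - product 3 (Keyboard): category_id=2 -> matches Books
  - product 4 (Speaker): category_id=NULL, no match -> dropped
  - product 5 (Desk): category_id=3 -> matches Apparel
So 2 of 5 rows are dropped.

SQL:
SELECT a.name, b.name AS category
FROM products a
INNER JOIN categories b ON a.category_id = b.id

Result:
name     | category
---------+---------
Router   | Books   
Keyboard | Books   
Desk     | Apparel 


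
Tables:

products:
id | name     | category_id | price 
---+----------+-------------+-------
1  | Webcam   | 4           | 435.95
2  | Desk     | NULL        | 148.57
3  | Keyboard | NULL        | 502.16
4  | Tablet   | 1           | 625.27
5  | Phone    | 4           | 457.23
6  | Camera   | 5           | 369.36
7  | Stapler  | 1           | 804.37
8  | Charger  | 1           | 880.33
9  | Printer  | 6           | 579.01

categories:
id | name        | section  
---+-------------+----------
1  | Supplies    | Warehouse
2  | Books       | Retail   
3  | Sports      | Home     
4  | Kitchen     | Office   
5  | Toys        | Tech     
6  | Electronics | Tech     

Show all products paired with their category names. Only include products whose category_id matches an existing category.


INNER JOIN keeps only products rows whose category_id matches an id in categories. Walk through each product:
  - product 1 (Webcam): category_id=4 -> matches Kitchen
  - product 2 (Desk): category_id=NULL, no match -> dropped
  - product 3 (Keyboard): category_id=NULL, no match -> dropped
  - product 4 (Tablet): category_id=1 -> matches Supplies
  - product 5 (Phone): category_id=4 -> matches Kitchen
  - product 6 (Camera): category_id=5 -> matches Toys
  - product 7 (Stapler): category_id=1 -> matches Supplies
  - product 8 (Charger): category_id=1 -> matches Supplies
  - product 9 (Printer): category_id=6 -> matches Electronics
So 2 of 9 rows are dropped.

SQL:
SELECT a.name, b.name AS category
FROM products a
INNER JOIN categories b ON a.category_id = b.id

Result:
name    | category   
--------+------------
Webcam  | Kitchen    
Tablet  | Supplies   
Phone   | Kitchen    
Camera  | Toys       
Stapler | Supplies   
Charger | Supplies   
Printer | Electronics


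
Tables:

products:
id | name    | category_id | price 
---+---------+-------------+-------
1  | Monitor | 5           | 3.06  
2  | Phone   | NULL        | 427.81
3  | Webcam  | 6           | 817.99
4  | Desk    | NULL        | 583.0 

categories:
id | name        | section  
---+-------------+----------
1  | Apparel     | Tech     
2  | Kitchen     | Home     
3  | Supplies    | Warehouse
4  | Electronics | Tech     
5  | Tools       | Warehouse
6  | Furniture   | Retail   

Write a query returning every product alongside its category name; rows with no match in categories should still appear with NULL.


LEFT JOIN keeps every row from products (the left table); where category_id has no match in categories, the category columns become NULL. Walk through each product:
  - product 1 (Monitor): category_id=5 -> matches Tools
  - product 2 (Phone): category_id=NULL, no match -> kept with NULL
  - product 3 (Webcam): category_id=6 -> matches Furniture
  - product 4 (Desk): category_id=NULL, no match -> kept with NULL
All 4 rows appear; 2 have NULL category.

SQL:
SELECT a.name, b.name AS category
FROM products a
LEFT JOIN categories b ON a.category_id = b.id

Result:
name    | category 
--------+----------
Monitor | Tools    
Phone   | NULL     
Webcam  | Furniture
Desk    | NULL     


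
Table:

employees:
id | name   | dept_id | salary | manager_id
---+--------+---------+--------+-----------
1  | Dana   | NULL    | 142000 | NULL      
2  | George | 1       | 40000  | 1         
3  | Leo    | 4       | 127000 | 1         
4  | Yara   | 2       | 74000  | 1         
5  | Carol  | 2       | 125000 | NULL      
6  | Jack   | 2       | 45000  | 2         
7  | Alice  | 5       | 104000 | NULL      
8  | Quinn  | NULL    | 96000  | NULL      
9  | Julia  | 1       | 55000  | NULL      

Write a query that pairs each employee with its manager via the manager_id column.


This is a self-join: employees is joined to a second copy of itself, matching each row's manager_id to another row's id. Use LEFT JOIN so rows with manager_id=NULL are kept.
  - employee 1 (Dana): manager_id=NULL -> NULL
  - employee 2 (George): manager_id=1 -> Dana
  - employee 3 (Leo): manager_id=1 -> Dana
  - employee 4 (Yara): manager_id=1 -> Dana
  - employee 5 (Carol): manager_id=NULL -> NULL
  - employee 6 (Jack): manager_id=2 -> George
  - employee 7 (Alice): manager_id=NULL -> NULL
  - employee 8 (Quinn): manager_id=NULL -> NULL
  - employee 9 (Julia): manager_id=NULL -> NULL

SQL:
SELECT a.name AS item, b.name AS manager
FROM employees a
LEFT JOIN employees b ON a.manager_id = b.id

Result:
item   | manager
-------+--------
Dana   | NULL   
George | Dana   
Leo    | Dana   
Yara   | Dana   
Carol  | NULL   
Jack   | George 
Alice  | NULL   
Quinn  | NULL   
Julia  | NULL   


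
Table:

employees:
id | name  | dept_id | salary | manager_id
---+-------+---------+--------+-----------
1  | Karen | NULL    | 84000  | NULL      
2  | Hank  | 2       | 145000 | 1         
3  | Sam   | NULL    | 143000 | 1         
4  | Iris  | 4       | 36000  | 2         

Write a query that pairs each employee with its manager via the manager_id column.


This is a self-join: employees is joined to a second copy of itself, matching each row's manager_id to another row's id. Use LEFT JOIN so rows with manager_id=NULL are kept.
  - employee 1 (Karen): manager_id=NULL -> NULL
  - employee 2 (Hank): manager_id=1 -> Karen
  - employee 3 (Sam): manager_id=1 -> Karen
  - employee 4 (Iris): manager_id=2 -> Hank

SQL:
SELECT a.name AS item, b.name AS manager
FROM employees a
LEFT JOIN employees b ON a.manager_id = b.id

Result:
item  | manager
------+--------
Karen | NULL   
Hank  | Karen  
Sam   | Karen  
Iris  | Hank   


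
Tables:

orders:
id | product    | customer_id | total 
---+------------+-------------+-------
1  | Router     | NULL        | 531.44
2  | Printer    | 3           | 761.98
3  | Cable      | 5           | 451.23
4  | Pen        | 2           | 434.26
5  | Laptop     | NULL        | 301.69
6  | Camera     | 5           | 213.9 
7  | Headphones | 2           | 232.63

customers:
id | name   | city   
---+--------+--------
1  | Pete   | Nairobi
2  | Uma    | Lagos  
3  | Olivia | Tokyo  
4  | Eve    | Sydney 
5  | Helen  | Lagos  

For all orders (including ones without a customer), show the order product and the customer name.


LEFT JOIN keeps every row from orders (the left table); where customer_id has no match in customers, the customer columns become NULL. Walk through each order:
  - order 1 (Router): customer_id=NULL, no match -> kept with NULL
  - order 2 (Printer): customer_id=3 -> matches Olivia
  - order 3 (Cable): customer_id=5 -> matches Helen
  - order 4 (Pen): customer_id=2 -> matches Uma
  - order 5 (Laptop): customer_id=NULL, no match -> kept with NULL
  - order 6 (Camera): customer_id=5 -> matches Helen
  - order 7 (Headphones): customer_id=2 -> matches Uma
All 7 rows appear; 2 have NULL customer.

SQL:
SELECT a.product, b.name AS customer
FROM orders a
LEFT JOIN customers b ON a.customer_id = b.id

Result:
product    | customer
-----------+---------
Router     | NULL    
Printer    | Olivia  
Cable      | Helen   
Pen        | Uma     
Laptop     | NULL    
Camera     | Helen   
Headphones | Uma     


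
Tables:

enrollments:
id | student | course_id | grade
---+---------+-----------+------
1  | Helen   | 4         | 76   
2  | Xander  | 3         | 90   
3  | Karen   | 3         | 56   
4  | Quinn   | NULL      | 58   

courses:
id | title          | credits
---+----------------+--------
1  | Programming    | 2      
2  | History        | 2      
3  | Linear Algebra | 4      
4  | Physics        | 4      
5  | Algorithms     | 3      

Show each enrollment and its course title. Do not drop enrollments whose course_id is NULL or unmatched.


LEFT JOIN keeps every row from enrollments (the left table); where course_id has no match in courses, the course columns become NULL. Walk through each enrollment:
  - enrollment 1 (Helen): course_id=4 -> matches Physics
  - enrollment 2 (Xander): course_id=3 -> matches Linear Algebra
  - enrollment 3 (Karen): course_id=3 -> matches Linear Algebra
  - enrollment 4 (Quinn): course_id=NULL, no match -> kept with NULL
All 4 rows appear; 1 has NULL course.

SQL:
SELECT a.student, b.title AS course
FROM enrollments a
LEFT JOIN courses b ON a.course_id = b.id

Result:
student | course        
--------+---------------
Helen   | Physics       
Xander  | Linear Algebra
Karen   | Linear Algebra
Quinn   | NULL          
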